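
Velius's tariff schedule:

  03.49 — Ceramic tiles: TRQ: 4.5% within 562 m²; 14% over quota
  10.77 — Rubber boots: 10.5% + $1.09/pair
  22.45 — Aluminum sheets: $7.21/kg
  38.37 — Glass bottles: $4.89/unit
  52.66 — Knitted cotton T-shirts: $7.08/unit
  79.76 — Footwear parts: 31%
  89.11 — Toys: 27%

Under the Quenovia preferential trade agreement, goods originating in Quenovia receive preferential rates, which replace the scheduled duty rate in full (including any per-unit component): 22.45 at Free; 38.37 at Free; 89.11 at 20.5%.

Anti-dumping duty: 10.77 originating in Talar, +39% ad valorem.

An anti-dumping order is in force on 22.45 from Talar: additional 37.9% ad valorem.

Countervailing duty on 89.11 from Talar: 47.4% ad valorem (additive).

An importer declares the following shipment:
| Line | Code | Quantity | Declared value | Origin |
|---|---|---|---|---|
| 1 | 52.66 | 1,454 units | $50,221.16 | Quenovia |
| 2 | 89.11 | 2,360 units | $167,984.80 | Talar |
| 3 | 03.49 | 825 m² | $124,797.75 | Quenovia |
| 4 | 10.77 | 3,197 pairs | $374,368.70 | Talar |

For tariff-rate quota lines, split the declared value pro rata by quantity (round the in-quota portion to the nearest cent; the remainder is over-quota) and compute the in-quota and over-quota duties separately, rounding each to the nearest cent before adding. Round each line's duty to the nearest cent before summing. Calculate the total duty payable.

$333,467.63

Line 1 (52.66, Quenovia, 1,454 units, $50,221.16):
Base rate for 52.66 is $7.08/unit.
Origin Quenovia is the FTA partner but 52.66 is not on the preference list; base rate stands.
Duty = 1,454 × $7.08 = $10,294.32.
Line 2 (89.11, Talar, 2,360 units, $167,984.80):
Base rate for 89.11 is 27%.
89.11 has an FTA preferential rate, but origin Talar is not Quenovia; base rate stands.
Additional duty on 89.11 from Talar: +47.4%. Applied ad valorem rate: 27% + 47.4% = 74.4%.
Duty = $167,984.80 × 74.4% = $124,980.69.
Line 3 (03.49, Quenovia, 825 m², $124,797.75):
Code 03.49 is under a tariff-rate quota (threshold 562 m²). In-quota: 562 m² at 4.5%; over-quota: 263 m² at 14%.
Pro-rata value split: in-quota = $124,797.75 × 562/825 = $85,013.74; over-quota = $124,797.75 − $85,013.74 = $39,784.01.
In-quota duty = $85,013.74 × 4.5% = $3,825.62. Over-quota duty = $39,784.01 × 14% = $5,569.76.
Line duty = $3,825.62 + $5,569.76 = $9,395.38.
Line 4 (10.77, Talar, 3,197 pairs, $374,368.70):
Base rate for 10.77 is 10.5% + $1.09/pair.
Additional duty on 10.77 from Talar: +39%. Applied ad valorem rate: 10.5% + 39% = 49.5%.
Duty = $374,368.70 × 49.5% + 3,197 × $1.09 = $188,797.24.
Total = $10,294.32 + $124,980.69 + $9,395.38 + $188,797.24 = $333,467.63.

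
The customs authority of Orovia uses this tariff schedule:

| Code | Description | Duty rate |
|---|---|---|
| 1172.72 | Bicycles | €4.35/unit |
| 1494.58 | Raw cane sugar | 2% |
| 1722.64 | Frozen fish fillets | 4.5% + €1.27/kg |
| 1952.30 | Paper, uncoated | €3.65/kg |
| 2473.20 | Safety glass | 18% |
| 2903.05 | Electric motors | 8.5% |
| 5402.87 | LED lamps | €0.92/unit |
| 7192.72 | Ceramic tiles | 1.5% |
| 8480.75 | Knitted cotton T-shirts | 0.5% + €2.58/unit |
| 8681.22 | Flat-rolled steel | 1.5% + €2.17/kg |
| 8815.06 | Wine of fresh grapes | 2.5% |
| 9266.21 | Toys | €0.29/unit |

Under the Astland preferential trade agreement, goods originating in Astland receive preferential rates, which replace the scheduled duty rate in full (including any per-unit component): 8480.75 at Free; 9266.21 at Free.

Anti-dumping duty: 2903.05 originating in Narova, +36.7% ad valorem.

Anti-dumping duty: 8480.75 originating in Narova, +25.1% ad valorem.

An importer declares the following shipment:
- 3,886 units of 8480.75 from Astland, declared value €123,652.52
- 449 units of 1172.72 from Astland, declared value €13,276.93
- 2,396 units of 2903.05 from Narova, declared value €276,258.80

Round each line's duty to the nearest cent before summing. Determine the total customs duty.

€126,822.13

Line 1 (8480.75, Astland, 3,886 units, €123,652.52):
Base rate for 8480.75 is 0.5% + €2.58/unit.
Origin Astland qualifies under the Orovia–Astland agreement and 8480.75 is covered: preferential rate Free applies instead.
The additional-duty order on 8480.75 targets Narova, not Astland; it does not apply.
Duty = €123,652.52 × 0% = €0.00.
Line 2 (1172.72, Astland, 449 units, €13,276.93):
Base rate for 1172.72 is €4.35/unit.
Origin Astland is the FTA partner but 1172.72 is not on the preference list; base rate stands.
Duty = 449 × €4.35 = €1,953.15.
Line 3 (2903.05, Narova, 2,396 units, €276,258.80):
Base rate for 2903.05 is 8.5%.
Additional duty on 2903.05 from Narova: +36.7%. Applied ad valorem rate: 8.5% + 36.7% = 45.2%.
Duty = €276,258.80 × 45.2% = €124,868.98.
Total = €0.00 + €1,953.15 + €124,868.98 = €126,822.13.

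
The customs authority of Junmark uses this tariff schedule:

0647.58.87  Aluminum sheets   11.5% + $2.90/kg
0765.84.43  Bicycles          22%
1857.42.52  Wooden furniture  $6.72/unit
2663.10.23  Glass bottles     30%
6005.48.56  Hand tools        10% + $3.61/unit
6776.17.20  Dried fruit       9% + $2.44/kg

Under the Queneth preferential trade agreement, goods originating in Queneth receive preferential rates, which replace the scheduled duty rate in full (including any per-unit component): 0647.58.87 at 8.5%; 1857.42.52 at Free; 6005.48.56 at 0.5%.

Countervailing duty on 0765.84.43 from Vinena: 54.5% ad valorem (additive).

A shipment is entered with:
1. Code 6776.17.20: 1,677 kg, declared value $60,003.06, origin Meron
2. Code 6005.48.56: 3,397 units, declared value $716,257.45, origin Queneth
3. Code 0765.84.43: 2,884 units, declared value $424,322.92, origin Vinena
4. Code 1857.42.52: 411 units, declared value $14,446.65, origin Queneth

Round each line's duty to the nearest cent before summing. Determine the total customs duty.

$337,680.48

Line 1 (6776.17.20, Meron, 1,677 kg, $60,003.06):
Base rate for 6776.17.20 is 9% + $2.44/kg.
Duty = $60,003.06 × 9% + 1,677 × $2.44 = $9,492.16.
Line 2 (6005.48.56, Queneth, 3,397 units, $716,257.45):
Base rate for 6005.48.56 is 10% + $3.61/unit.
Origin Queneth qualifies under the Junmark–Queneth agreement and 6005.48.56 is covered: preferential rate 0.5% applies instead.
Duty = $716,257.45 × 0.5% = $3,581.29.
Line 3 (0765.84.43, Vinena, 2,884 units, $424,322.92):
Base rate for 0765.84.43 is 22%.
Additional duty on 0765.84.43 from Vinena: +54.5%. Applied ad valorem rate: 22% + 54.5% = 76.5%.
Duty = $424,322.92 × 76.5% = $324,607.03.
Line 4 (1857.42.52, Queneth, 411 units, $14,446.65):
Base rate for 1857.42.52 is $6.72/unit.
Origin Queneth qualifies under the Junmark–Queneth agreement and 1857.42.52 is covered: preferential rate Free applies instead.
Duty = $14,446.65 × 0% = $0.00.
Total = $9,492.16 + $3,581.29 + $324,607.03 + $0.00 = $337,680.48.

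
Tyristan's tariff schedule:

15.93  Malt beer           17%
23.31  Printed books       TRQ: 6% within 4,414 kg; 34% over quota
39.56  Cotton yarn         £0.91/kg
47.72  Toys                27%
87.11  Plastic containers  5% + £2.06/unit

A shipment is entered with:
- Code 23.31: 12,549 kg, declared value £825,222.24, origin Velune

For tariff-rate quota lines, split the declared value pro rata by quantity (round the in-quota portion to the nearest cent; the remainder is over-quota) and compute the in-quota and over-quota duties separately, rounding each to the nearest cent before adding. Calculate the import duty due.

£199,301.46

Line 1 (23.31, Velune, 12,549 kg, £825,222.24):
Code 23.31 is under a tariff-rate quota (threshold 4,414 kg). In-quota: 4,414 kg at 6%; over-quota: 8,135 kg at 34%.
Pro-rata value split: in-quota = £825,222.24 × 4,414/12,549 = £290,264.64; over-quota = £825,222.24 − £290,264.64 = £534,957.60.
In-quota duty = £290,264.64 × 6% = £17,415.88. Over-quota duty = £534,957.60 × 34% = £181,885.58.
Line duty = £17,415.88 + £181,885.58 = £199,301.46.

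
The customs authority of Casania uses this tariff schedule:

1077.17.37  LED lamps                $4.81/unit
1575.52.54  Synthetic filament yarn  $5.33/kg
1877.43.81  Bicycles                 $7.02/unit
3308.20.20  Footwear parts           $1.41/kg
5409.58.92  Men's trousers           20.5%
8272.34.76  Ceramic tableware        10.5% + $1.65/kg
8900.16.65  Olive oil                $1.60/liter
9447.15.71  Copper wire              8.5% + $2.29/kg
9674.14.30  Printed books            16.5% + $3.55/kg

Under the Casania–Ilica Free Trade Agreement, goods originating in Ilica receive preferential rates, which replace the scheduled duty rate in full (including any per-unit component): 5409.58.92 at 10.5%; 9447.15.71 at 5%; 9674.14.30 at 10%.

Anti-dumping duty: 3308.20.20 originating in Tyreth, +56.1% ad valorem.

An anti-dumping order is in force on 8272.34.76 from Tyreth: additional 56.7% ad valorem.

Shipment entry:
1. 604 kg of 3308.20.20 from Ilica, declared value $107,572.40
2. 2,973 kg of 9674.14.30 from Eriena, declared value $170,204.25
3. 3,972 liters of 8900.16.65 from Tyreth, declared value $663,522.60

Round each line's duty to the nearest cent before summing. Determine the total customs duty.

Line 1 (3308.20.20, Ilica, 604 kg, $107,572.40):
Base rate for 3308.20.20 is $1.41/kg.
Origin Ilica is the FTA partner but 3308.20.20 is not on the preference list; base rate stands.
The additional-duty order on 3308.20.20 targets Tyreth, not Ilica; it does not apply.
Duty = 604 × $1.41 = $851.64.
Line 2 (9674.14.30, Eriena, 2,973 kg, $170,204.25):
Base rate for 9674.14.30 is 16.5% + $3.55/kg.
9674.14.30 has an FTA preferential rate, but origin Eriena is not Ilica; base rate stands.
Duty = $170,204.25 × 16.5% + 2,973 × $3.55 = $38,637.85.
Line 3 (8900.16.65, Tyreth, 3,972 liters, $663,522.60):
Base rate for 8900.16.65 is $1.60/liter.
Duty = 3,972 × $1.60 = $6,355.20.
Total = $851.64 + $38,637.85 + $6,355.20 = $45,844.69.

$45,844.69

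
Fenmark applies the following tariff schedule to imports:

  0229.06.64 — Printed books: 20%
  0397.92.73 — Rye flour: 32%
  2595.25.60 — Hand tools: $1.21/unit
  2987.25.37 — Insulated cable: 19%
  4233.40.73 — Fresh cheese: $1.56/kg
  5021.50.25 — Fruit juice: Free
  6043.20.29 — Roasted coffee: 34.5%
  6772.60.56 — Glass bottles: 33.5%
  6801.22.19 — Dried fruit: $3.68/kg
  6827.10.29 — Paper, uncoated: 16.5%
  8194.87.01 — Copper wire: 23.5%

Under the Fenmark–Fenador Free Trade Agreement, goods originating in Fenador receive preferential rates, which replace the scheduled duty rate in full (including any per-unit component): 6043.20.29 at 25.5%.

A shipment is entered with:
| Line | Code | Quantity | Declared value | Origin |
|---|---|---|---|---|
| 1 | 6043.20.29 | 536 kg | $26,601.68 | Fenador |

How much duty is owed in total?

$6,783.43

Line 1 (6043.20.29, Fenador, 536 kg, $26,601.68):
Base rate for 6043.20.29 is 34.5%.
Origin Fenador qualifies under the Fenmark–Fenador agreement and 6043.20.29 is covered: preferential rate 25.5% applies instead.
Duty = $26,601.68 × 25.5% = $6,783.43.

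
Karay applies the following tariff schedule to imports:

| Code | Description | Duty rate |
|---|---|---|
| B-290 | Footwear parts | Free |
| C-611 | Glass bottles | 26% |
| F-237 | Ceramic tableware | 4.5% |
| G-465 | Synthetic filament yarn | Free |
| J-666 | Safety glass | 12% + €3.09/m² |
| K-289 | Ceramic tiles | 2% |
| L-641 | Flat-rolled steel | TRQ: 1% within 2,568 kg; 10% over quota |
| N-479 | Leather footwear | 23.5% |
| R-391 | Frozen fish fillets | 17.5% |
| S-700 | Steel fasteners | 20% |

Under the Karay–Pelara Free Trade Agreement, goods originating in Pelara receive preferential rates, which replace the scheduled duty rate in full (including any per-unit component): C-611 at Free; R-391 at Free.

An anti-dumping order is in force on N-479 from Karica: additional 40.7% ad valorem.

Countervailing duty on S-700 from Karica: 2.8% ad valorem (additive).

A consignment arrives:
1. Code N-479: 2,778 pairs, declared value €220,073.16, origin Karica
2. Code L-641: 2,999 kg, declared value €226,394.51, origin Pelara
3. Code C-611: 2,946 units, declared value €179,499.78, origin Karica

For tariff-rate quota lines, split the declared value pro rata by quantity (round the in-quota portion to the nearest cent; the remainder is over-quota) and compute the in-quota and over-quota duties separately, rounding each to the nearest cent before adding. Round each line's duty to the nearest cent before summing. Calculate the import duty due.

€193,149.11

Line 1 (N-479, Karica, 2,778 pairs, €220,073.16):
Base rate for N-479 is 23.5%.
Additional duty on N-479 from Karica: +40.7%. Applied ad valorem rate: 23.5% + 40.7% = 64.2%.
Duty = €220,073.16 × 64.2% = €141,286.97.
Line 2 (L-641, Pelara, 2,999 kg, €226,394.51):
Code L-641 is under a tariff-rate quota (threshold 2,568 kg). In-quota: 2,568 kg at 1%; over-quota: 431 kg at 10%.
Pro-rata value split: in-quota = €226,394.51 × 2,568/2,999 = €193,858.32; over-quota = €226,394.51 − €193,858.32 = €32,536.19.
In-quota duty = €193,858.32 × 1% = €1,938.58. Over-quota duty = €32,536.19 × 10% = €3,253.62.
Line duty = €1,938.58 + €3,253.62 = €5,192.20.
Line 3 (C-611, Karica, 2,946 units, €179,499.78):
Base rate for C-611 is 26%.
C-611 has an FTA preferential rate, but origin Karica is not Pelara; base rate stands.
Duty = €179,499.78 × 26% = €46,669.94.
Total = €141,286.97 + €5,192.20 + €46,669.94 = €193,149.11.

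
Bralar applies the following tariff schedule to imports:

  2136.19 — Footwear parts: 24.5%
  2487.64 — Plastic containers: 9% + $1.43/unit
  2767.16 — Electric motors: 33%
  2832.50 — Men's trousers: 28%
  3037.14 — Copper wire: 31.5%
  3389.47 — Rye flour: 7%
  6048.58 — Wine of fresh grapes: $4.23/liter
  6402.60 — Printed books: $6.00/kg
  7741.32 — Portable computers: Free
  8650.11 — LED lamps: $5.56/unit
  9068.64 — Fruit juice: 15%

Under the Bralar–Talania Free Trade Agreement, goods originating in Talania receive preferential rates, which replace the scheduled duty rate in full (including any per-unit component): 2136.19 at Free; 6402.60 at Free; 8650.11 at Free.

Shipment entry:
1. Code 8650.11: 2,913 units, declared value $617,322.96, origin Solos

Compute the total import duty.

Line 1 (8650.11, Solos, 2,913 units, $617,322.96):
Base rate for 8650.11 is $5.56/unit.
8650.11 has an FTA preferential rate, but origin Solos is not Talania; base rate stands.
Duty = 2,913 × $5.56 = $16,196.28.

$16,196.28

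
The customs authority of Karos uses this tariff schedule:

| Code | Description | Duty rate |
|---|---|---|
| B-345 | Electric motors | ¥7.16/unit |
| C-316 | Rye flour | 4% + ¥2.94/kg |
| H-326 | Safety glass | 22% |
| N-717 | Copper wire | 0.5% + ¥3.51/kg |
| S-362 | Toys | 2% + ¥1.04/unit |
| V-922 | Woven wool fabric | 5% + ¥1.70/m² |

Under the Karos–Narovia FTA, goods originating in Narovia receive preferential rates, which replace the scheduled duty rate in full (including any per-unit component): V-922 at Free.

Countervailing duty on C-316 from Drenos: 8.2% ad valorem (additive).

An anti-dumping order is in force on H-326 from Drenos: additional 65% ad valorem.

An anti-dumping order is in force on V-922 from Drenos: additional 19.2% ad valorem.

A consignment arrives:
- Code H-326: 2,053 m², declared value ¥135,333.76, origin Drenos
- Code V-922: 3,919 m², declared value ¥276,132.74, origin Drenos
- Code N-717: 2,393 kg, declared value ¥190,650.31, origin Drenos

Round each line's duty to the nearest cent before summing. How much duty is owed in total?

Line 1 (H-326, Drenos, 2,053 m², ¥135,333.76):
Base rate for H-326 is 22%.
Additional duty on H-326 from Drenos: +65%. Applied ad valorem rate: 22% + 65% = 87%.
Duty = ¥135,333.76 × 87% = ¥117,740.37.
Line 2 (V-922, Drenos, 3,919 m², ¥276,132.74):
Base rate for V-922 is 5% + ¥1.70/m².
V-922 has an FTA preferential rate, but origin Drenos is not Narovia; base rate stands.
Additional duty on V-922 from Drenos: +19.2%. Applied ad valorem rate: 5% + 19.2% = 24.2%.
Duty = ¥276,132.74 × 24.2% + 3,919 × ¥1.70 = ¥73,486.42.
Line 3 (N-717, Drenos, 2,393 kg, ¥190,650.31):
Base rate for N-717 is 0.5% + ¥3.51/kg.
Duty = ¥190,650.31 × 0.5% + 2,393 × ¥3.51 = ¥9,352.68.
Total = ¥117,740.37 + ¥73,486.42 + ¥9,352.68 = ¥200,579.47.

¥200,579.47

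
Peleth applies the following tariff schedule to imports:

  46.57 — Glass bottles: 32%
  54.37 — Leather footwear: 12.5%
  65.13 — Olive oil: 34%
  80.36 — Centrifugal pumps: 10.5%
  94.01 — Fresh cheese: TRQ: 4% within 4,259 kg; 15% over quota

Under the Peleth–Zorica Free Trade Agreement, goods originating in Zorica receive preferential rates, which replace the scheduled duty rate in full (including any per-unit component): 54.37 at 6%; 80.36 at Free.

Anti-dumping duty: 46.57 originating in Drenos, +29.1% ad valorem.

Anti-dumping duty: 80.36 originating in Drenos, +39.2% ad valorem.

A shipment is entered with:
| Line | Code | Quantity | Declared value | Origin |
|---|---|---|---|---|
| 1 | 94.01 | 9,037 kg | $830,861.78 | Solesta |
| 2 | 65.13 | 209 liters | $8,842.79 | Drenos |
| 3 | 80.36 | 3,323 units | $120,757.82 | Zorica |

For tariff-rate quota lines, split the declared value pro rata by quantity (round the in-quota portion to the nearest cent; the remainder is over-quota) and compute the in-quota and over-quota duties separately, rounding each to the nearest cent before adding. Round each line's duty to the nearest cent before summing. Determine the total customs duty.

$84,562.85

Line 1 (94.01, Solesta, 9,037 kg, $830,861.78):
Code 94.01 is under a tariff-rate quota (threshold 4,259 kg). In-quota: 4,259 kg at 4%; over-quota: 4,778 kg at 15%.
Pro-rata value split: in-quota = $830,861.78 × 4,259/9,037 = $391,572.46; over-quota = $830,861.78 − $391,572.46 = $439,289.32.
In-quota duty = $391,572.46 × 4% = $15,662.90. Over-quota duty = $439,289.32 × 15% = $65,893.40.
Line duty = $15,662.90 + $65,893.40 = $81,556.30.
Line 2 (65.13, Drenos, 209 liters, $8,842.79):
Base rate for 65.13 is 34%.
Duty = $8,842.79 × 34% = $3,006.55.
Line 3 (80.36, Zorica, 3,323 units, $120,757.82):
Base rate for 80.36 is 10.5%.
Origin Zorica qualifies under the Peleth–Zorica agreement and 80.36 is covered: preferential rate Free applies instead.
The additional-duty order on 80.36 targets Drenos, not Zorica; it does not apply.
Duty = $120,757.82 × 0% = $0.00.
Total = $81,556.30 + $3,006.55 + $0.00 = $84,562.85.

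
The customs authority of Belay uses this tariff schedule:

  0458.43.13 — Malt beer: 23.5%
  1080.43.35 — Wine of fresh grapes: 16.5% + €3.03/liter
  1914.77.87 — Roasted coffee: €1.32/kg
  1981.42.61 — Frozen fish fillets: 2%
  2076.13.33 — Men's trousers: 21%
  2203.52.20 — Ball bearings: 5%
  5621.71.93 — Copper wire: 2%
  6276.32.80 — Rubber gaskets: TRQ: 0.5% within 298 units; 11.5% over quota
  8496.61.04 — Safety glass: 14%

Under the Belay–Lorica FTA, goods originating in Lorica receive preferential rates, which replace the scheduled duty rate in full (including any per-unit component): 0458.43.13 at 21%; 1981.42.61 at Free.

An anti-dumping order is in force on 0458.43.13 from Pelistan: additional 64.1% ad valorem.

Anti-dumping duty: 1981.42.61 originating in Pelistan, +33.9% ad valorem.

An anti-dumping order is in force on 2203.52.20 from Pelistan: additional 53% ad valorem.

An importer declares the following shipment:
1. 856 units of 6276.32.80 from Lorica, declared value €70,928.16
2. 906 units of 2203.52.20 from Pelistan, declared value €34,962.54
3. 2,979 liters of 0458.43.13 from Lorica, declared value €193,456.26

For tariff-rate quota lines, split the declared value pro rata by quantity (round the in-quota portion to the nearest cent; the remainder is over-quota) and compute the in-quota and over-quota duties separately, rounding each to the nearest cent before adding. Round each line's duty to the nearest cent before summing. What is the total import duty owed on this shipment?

€66,344.67

Line 1 (6276.32.80, Lorica, 856 units, €70,928.16):
Code 6276.32.80 is under a tariff-rate quota (threshold 298 units). In-quota: 298 units at 0.5%; over-quota: 558 units at 11.5%.
Pro-rata value split: in-quota = €70,928.16 × 298/856 = €24,692.28; over-quota = €70,928.16 − €24,692.28 = €46,235.88.
In-quota duty = €24,692.28 × 0.5% = €123.46. Over-quota duty = €46,235.88 × 11.5% = €5,317.13.
Line duty = €123.46 + €5,317.13 = €5,440.59.
Line 2 (2203.52.20, Pelistan, 906 units, €34,962.54):
Base rate for 2203.52.20 is 5%.
Additional duty on 2203.52.20 from Pelistan: +53%. Applied ad valorem rate: 5% + 53% = 58%.
Duty = €34,962.54 × 58% = €20,278.27.
Line 3 (0458.43.13, Lorica, 2,979 liters, €193,456.26):
Base rate for 0458.43.13 is 23.5%.
Origin Lorica qualifies under the Belay–Lorica agreement and 0458.43.13 is covered: preferential rate 21% applies instead.
The additional-duty order on 0458.43.13 targets Pelistan, not Lorica; it does not apply.
Duty = €193,456.26 × 21% = €40,625.81.
Total = €5,440.59 + €20,278.27 + €40,625.81 = €66,344.67.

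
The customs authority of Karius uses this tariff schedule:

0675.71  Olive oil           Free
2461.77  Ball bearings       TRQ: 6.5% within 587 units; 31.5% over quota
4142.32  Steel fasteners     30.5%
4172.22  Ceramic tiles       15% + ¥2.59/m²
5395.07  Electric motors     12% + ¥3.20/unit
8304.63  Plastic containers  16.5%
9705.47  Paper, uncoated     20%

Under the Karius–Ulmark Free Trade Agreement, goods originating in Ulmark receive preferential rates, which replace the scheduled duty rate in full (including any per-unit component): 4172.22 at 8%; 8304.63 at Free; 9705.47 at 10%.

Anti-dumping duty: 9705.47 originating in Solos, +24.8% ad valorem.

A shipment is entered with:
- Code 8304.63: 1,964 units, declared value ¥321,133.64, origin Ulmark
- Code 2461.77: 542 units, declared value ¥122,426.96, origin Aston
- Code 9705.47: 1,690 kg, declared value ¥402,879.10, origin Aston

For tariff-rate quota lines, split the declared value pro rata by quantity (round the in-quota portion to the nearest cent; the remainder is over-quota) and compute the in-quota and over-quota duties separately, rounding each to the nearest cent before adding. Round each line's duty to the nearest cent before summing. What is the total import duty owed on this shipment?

Line 1 (8304.63, Ulmark, 1,964 units, ¥321,133.64):
Base rate for 8304.63 is 16.5%.
Origin Ulmark qualifies under the Karius–Ulmark agreement and 8304.63 is covered: preferential rate Free applies instead.
Duty = ¥321,133.64 × 0% = ¥0.00.
Line 2 (2461.77, Aston, 542 units, ¥122,426.96):
Code 2461.77 is under a tariff-rate quota (threshold 587 units). Quantity 542 units is within the quota, so the in-quota rate 6.5% applies to the full value.
Duty = ¥122,426.96 × 6.5% = ¥7,957.75.
Line 3 (9705.47, Aston, 1,690 kg, ¥402,879.10):
Base rate for 9705.47 is 20%.
9705.47 has an FTA preferential rate, but origin Aston is not Ulmark; base rate stands.
The additional-duty order on 9705.47 targets Solos, not Aston; it does not apply.
Duty = ¥402,879.10 × 20% = ¥80,575.82.
Total = ¥0.00 + ¥7,957.75 + ¥80,575.82 = ¥88,533.57.

¥88,533.57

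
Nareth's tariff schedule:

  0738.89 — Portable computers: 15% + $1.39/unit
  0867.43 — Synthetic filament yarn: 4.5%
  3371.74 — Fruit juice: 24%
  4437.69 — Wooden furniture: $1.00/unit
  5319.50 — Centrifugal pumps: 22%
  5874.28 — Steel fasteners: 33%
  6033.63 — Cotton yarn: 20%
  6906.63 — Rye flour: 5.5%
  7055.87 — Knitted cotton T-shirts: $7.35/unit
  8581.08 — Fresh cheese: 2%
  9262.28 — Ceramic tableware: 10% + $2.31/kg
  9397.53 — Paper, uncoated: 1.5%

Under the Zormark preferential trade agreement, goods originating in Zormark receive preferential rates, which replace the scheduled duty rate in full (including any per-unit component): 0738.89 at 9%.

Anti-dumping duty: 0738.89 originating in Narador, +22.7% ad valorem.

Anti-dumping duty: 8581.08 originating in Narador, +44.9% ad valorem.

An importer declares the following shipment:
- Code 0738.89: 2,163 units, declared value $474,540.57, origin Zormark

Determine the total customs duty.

Line 1 (0738.89, Zormark, 2,163 units, $474,540.57):
Base rate for 0738.89 is 15% + $1.39/unit.
Origin Zormark qualifies under the Nareth–Zormark agreement and 0738.89 is covered: preferential rate 9% applies instead.
The additional-duty order on 0738.89 targets Narador, not Zormark; it does not apply.
Duty = $474,540.57 × 9% = $42,708.65.

$42,708.65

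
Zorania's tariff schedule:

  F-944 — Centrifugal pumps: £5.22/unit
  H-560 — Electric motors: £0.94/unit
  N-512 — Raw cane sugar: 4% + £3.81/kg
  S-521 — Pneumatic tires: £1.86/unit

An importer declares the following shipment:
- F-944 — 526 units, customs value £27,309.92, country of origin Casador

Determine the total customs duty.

£2,745.72

Line 1 (F-944, Casador, 526 units, £27,309.92):
Base rate for F-944 is £5.22/unit.
Duty = 526 × £5.22 = £2,745.72.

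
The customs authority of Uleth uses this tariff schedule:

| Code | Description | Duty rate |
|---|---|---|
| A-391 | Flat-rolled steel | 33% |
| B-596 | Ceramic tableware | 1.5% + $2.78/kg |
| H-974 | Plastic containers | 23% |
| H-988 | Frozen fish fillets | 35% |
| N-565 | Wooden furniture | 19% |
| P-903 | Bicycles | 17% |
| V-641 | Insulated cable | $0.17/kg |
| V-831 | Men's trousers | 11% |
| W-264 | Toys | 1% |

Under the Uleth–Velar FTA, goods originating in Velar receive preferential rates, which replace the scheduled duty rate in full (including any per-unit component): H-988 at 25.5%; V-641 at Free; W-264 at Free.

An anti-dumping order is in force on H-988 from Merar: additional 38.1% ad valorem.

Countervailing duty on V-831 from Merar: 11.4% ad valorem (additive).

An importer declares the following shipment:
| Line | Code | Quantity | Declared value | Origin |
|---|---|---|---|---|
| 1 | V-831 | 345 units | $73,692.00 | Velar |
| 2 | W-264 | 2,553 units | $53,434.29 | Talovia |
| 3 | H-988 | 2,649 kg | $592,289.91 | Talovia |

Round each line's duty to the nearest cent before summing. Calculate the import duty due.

Line 1 (V-831, Velar, 345 units, $73,692.00):
Base rate for V-831 is 11%.
Origin Velar is the FTA partner but V-831 is not on the preference list; base rate stands.
The additional-duty order on V-831 targets Merar, not Velar; it does not apply.
Duty = $73,692.00 × 11% = $8,106.12.
Line 2 (W-264, Talovia, 2,553 units, $53,434.29):
Base rate for W-264 is 1%.
W-264 has an FTA preferential rate, but origin Talovia is not Velar; base rate stands.
Duty = $53,434.29 × 1% = $534.34.
Line 3 (H-988, Talovia, 2,649 kg, $592,289.91):
Base rate for H-988 is 35%.
H-988 has an FTA preferential rate, but origin Talovia is not Velar; base rate stands.
The additional-duty order on H-988 targets Merar, not Talovia; it does not apply.
Duty = $592,289.91 × 35% = $207,301.47.
Total = $8,106.12 + $534.34 + $207,301.47 = $215,941.93.

$215,941.93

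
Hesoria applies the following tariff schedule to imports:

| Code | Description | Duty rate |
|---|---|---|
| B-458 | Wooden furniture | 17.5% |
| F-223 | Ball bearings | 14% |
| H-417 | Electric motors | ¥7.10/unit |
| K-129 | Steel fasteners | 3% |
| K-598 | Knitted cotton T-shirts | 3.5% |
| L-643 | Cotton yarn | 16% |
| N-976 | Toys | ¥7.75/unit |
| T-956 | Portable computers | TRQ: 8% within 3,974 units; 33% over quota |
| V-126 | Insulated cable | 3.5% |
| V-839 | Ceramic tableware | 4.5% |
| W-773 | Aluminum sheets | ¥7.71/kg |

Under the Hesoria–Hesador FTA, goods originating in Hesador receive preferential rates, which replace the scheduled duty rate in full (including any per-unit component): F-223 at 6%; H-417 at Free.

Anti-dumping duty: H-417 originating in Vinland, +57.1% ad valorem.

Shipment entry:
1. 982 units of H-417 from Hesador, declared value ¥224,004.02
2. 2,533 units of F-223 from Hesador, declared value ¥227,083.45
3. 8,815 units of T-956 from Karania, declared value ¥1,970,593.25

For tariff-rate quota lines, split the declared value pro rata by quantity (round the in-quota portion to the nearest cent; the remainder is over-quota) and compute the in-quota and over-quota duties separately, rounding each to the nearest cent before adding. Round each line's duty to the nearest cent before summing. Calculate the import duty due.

¥441,823.86

Line 1 (H-417, Hesador, 982 units, ¥224,004.02):
Base rate for H-417 is ¥7.10/unit.
Origin Hesador qualifies under the Hesoria–Hesador agreement and H-417 is covered: preferential rate Free applies instead.
The additional-duty order on H-417 targets Vinland, not Hesador; it does not apply.
Duty = ¥224,004.02 × 0% = ¥0.00.
Line 2 (F-223, Hesador, 2,533 units, ¥227,083.45):
Base rate for F-223 is 14%.
Origin Hesador qualifies under the Hesoria–Hesador agreement and F-223 is covered: preferential rate 6% applies instead.
Duty = ¥227,083.45 × 6% = ¥13,625.01.
Line 3 (T-956, Karania, 8,815 units, ¥1,970,593.25):
Code T-956 is under a tariff-rate quota (threshold 3,974 units). In-quota: 3,974 units at 8%; over-quota: 4,841 units at 33%.
Pro-rata value split: in-quota = ¥1,970,593.25 × 3,974/8,815 = ¥888,387.70; over-quota = ¥1,970,593.25 − ¥888,387.70 = ¥1,082,205.55.
In-quota duty = ¥888,387.70 × 8% = ¥71,071.02. Over-quota duty = ¥1,082,205.55 × 33% = ¥357,127.83.
Line duty = ¥71,071.02 + ¥357,127.83 = ¥428,198.85.
Total = ¥0.00 + ¥13,625.01 + ¥428,198.85 = ¥441,823.86.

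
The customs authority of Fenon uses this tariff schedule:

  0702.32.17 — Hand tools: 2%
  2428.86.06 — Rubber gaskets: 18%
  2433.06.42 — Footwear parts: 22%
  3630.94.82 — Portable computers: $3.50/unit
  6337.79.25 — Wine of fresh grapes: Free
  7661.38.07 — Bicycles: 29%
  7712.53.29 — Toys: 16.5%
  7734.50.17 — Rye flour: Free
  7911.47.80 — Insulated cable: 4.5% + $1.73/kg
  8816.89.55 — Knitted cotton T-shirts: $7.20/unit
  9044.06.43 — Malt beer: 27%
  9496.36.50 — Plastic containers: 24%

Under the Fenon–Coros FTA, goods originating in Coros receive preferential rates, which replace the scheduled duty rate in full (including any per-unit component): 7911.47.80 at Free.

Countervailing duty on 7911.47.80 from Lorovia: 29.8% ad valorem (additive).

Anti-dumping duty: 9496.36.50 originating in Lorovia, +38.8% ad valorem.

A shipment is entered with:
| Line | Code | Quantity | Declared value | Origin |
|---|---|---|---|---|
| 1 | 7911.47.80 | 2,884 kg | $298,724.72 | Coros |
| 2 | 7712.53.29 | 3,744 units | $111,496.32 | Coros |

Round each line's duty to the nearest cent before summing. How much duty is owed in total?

$18,396.89

Line 1 (7911.47.80, Coros, 2,884 kg, $298,724.72):
Base rate for 7911.47.80 is 4.5% + $1.73/kg.
Origin Coros qualifies under the Fenon–Coros agreement and 7911.47.80 is covered: preferential rate Free applies instead.
The additional-duty order on 7911.47.80 targets Lorovia, not Coros; it does not apply.
Duty = $298,724.72 × 0% = $0.00.
Line 2 (7712.53.29, Coros, 3,744 units, $111,496.32):
Base rate for 7712.53.29 is 16.5%.
Origin Coros is the FTA partner but 7712.53.29 is not on the preference list; base rate stands.
Duty = $111,496.32 × 16.5% = $18,396.89.
Total = $0.00 + $18,396.89 = $18,396.89.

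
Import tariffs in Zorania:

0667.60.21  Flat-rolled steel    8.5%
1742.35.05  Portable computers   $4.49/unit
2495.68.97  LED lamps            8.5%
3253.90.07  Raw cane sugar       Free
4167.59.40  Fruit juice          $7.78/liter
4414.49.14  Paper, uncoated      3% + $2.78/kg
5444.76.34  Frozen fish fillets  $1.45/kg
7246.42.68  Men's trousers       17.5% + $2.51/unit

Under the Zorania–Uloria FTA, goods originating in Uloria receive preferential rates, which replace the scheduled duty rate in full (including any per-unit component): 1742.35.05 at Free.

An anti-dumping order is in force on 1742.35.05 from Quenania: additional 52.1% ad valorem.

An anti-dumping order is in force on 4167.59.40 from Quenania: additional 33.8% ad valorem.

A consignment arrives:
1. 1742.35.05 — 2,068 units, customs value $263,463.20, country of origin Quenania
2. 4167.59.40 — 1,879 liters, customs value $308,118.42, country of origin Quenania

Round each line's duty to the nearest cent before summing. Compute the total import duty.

$265,312.30

Line 1 (1742.35.05, Quenania, 2,068 units, $263,463.20):
Base rate for 1742.35.05 is $4.49/unit.
1742.35.05 has an FTA preferential rate, but origin Quenania is not Uloria; base rate stands.
Additional duty on 1742.35.05 from Quenania: +52.1% ad valorem. Applied ad valorem rate = 52.1%.
Duty = $263,463.20 × 52.1% + 2,068 × $4.49 = $146,549.65.
Line 2 (4167.59.40, Quenania, 1,879 liters, $308,118.42):
Base rate for 4167.59.40 is $7.78/liter.
Additional duty on 4167.59.40 from Quenania: +33.8% ad valorem. Applied ad valorem rate = 33.8%.
Duty = $308,118.42 × 33.8% + 1,879 × $7.78 = $118,762.65.
Total = $146,549.65 + $118,762.65 = $265,312.30.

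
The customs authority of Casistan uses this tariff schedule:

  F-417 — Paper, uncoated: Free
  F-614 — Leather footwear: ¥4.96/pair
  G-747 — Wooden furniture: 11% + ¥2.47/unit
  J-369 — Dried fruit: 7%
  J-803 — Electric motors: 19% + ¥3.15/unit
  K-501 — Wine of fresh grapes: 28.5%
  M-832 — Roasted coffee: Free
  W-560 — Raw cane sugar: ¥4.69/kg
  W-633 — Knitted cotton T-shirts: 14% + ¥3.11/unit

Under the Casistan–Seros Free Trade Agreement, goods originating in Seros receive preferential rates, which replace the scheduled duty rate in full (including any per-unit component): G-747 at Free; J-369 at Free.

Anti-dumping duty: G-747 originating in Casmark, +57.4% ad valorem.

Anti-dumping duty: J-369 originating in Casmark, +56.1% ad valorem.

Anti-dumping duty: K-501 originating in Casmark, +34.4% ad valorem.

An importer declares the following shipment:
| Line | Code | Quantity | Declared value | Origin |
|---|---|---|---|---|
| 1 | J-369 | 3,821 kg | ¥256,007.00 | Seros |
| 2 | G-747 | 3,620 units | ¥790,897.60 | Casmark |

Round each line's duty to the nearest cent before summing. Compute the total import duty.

¥549,915.36

Line 1 (J-369, Seros, 3,821 kg, ¥256,007.00):
Base rate for J-369 is 7%.
Origin Seros qualifies under the Casistan–Seros agreement and J-369 is covered: preferential rate Free applies instead.
The additional-duty order on J-369 targets Casmark, not Seros; it does not apply.
Duty = ¥256,007.00 × 0% = ¥0.00.
Line 2 (G-747, Casmark, 3,620 units, ¥790,897.60):
Base rate for G-747 is 11% + ¥2.47/unit.
G-747 has an FTA preferential rate, but origin Casmark is not Seros; base rate stands.
Additional duty on G-747 from Casmark: +57.4%. Applied ad valorem rate: 11% + 57.4% = 68.4%.
Duty = ¥790,897.60 × 68.4% + 3,620 × ¥2.47 = ¥549,915.36.
Total = ¥0.00 + ¥549,915.36 = ¥549,915.36.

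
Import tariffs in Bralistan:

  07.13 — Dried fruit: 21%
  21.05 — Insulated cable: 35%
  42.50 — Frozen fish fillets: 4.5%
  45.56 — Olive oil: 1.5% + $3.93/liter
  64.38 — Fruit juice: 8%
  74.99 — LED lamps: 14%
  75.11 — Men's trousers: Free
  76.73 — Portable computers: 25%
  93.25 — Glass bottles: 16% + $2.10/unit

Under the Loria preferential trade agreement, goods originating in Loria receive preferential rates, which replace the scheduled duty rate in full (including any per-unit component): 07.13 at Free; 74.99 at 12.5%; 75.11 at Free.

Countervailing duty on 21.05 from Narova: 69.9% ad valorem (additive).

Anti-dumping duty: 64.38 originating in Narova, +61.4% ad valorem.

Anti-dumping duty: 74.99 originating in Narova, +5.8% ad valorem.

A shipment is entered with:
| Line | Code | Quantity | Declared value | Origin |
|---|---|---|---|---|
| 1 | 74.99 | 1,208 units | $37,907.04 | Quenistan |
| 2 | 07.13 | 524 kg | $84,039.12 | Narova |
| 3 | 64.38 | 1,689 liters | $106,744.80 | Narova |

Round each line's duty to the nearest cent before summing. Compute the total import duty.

Line 1 (74.99, Quenistan, 1,208 units, $37,907.04):
Base rate for 74.99 is 14%.
74.99 has an FTA preferential rate, but origin Quenistan is not Loria; base rate stands.
The additional-duty order on 74.99 targets Narova, not Quenistan; it does not apply.
Duty = $37,907.04 × 14% = $5,306.99.
Line 2 (07.13, Narova, 524 kg, $84,039.12):
Base rate for 07.13 is 21%.
07.13 has an FTA preferential rate, but origin Narova is not Loria; base rate stands.
Duty = $84,039.12 × 21% = $17,648.22.
Line 3 (64.38, Narova, 1,689 liters, $106,744.80):
Base rate for 64.38 is 8%.
Additional duty on 64.38 from Narova: +61.4%. Applied ad valorem rate: 8% + 61.4% = 69.4%.
Duty = $106,744.80 × 69.4% = $74,080.89.
Total = $5,306.99 + $17,648.22 + $74,080.89 = $97,036.10.

$97,036.10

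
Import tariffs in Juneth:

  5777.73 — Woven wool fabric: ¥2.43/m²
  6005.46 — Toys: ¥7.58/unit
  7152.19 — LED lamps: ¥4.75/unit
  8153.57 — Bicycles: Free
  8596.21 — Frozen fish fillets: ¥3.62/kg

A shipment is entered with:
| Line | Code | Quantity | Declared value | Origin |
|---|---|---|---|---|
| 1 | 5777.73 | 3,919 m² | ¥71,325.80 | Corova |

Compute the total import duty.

Line 1 (5777.73, Corova, 3,919 m², ¥71,325.80):
Base rate for 5777.73 is ¥2.43/m².
Duty = 3,919 × ¥2.43 = ¥9,523.17.

¥9,523.17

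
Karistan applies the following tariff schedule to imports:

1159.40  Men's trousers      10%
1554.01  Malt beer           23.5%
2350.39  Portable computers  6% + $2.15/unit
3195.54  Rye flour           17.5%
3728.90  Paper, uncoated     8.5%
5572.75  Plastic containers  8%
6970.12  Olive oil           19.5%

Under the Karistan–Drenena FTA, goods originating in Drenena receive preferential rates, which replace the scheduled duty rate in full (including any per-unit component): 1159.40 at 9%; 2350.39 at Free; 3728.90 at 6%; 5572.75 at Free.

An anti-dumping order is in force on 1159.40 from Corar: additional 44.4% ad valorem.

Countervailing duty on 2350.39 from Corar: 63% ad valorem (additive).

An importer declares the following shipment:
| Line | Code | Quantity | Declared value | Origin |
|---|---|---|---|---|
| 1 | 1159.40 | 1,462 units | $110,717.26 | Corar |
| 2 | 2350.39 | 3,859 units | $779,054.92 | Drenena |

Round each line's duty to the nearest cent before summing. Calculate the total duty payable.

Line 1 (1159.40, Corar, 1,462 units, $110,717.26):
Base rate for 1159.40 is 10%.
1159.40 has an FTA preferential rate, but origin Corar is not Drenena; base rate stands.
Additional duty on 1159.40 from Corar: +44.4%. Applied ad valorem rate: 10% + 44.4% = 54.4%.
Duty = $110,717.26 × 54.4% = $60,230.19.
Line 2 (2350.39, Drenena, 3,859 units, $779,054.92):
Base rate for 2350.39 is 6% + $2.15/unit.
Origin Drenena qualifies under the Karistan–Drenena agreement and 2350.39 is covered: preferential rate Free applies instead.
The additional-duty order on 2350.39 targets Corar, not Drenena; it does not apply.
Duty = $779,054.92 × 0% = $0.00.
Total = $60,230.19 + $0.00 = $60,230.19.

$60,230.19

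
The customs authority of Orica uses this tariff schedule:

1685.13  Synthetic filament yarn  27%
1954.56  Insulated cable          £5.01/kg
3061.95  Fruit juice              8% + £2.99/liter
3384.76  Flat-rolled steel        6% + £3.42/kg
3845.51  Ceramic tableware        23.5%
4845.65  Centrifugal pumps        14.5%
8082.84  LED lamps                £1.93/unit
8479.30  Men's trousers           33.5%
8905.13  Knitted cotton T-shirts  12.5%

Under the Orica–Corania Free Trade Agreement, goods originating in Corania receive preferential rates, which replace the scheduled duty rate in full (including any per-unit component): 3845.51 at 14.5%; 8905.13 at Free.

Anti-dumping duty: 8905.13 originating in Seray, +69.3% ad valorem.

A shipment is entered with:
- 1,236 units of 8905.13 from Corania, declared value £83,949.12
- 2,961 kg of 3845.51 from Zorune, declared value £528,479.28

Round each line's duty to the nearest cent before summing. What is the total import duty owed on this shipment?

Line 1 (8905.13, Corania, 1,236 units, £83,949.12):
Base rate for 8905.13 is 12.5%.
Origin Corania qualifies under the Orica–Corania agreement and 8905.13 is covered: preferential rate Free applies instead.
The additional-duty order on 8905.13 targets Seray, not Corania; it does not apply.
Duty = £83,949.12 × 0% = £0.00.
Line 2 (3845.51, Zorune, 2,961 kg, £528,479.28):
Base rate for 3845.51 is 23.5%.
3845.51 has an FTA preferential rate, but origin Zorune is not Corania; base rate stands.
Duty = £528,479.28 × 23.5% = £124,192.63.
Total = £0.00 + £124,192.63 = £124,192.63.

£124,192.63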